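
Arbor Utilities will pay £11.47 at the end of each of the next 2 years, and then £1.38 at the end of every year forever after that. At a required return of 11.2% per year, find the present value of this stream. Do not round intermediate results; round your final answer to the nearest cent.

PV of 2-year annuity: £11.47 × [1 − (1+0.112)^−2] / 0.112 = 19.59060
Perpetuity value at year 2: £1.38 / 0.112 = 12.32143
PV of perpetuity: 12.32143 / (1+0.112)^2 = 9.96441
Total PV = 19.59060 + 9.96441 = 29.55501

£29.56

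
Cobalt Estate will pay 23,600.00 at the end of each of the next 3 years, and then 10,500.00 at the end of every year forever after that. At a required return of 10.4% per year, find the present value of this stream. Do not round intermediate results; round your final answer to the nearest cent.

133311.25

PV of 3-year annuity: 23,600.00 × [1 − (1+0.104)^−3] / 0.104 = 58278.86374
Perpetuity value at year 3: 10,500.00 / 0.104 = 100961.53846
PV of perpetuity: 100961.53846 / (1+0.104)^3 = 75032.38298
Total PV = 58278.86374 + 75032.38298 = 133311.24673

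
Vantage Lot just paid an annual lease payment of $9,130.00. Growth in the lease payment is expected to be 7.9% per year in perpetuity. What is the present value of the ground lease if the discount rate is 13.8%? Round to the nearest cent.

D₁ = D₀ × (1 + g) = $9,130.00 × 1.079 = $9,851.2700
Growing perpetuity: P = D₁ / (r − g) = $9,851.2700 / (0.138 − 0.079) = $166,970.68

$166970.68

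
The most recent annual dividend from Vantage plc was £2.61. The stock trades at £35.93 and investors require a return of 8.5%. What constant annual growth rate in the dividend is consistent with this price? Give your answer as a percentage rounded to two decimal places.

P = D₀(1+g)/(r−g) ⇒ P(r−g) = D₀(1+g) ⇒ g(P+D₀) = P·r − D₀
g = (P·r − D₀)/(P + D₀) = (£35.93×0.085 − £2.61) / (£35.93 + £2.61) = 0.011522

1.15%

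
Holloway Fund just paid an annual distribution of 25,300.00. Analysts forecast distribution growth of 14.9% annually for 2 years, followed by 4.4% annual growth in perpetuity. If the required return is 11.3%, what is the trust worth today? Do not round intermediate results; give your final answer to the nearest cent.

D_1 = 29069.70000
D_2 = 33401.08530
Terminal value at year 2: TV = D_2×(1+g_2)/(r−g_2) = 34870.73305/0.069 = 505372.94280
P_0 = D_1/(1+r)^1 + D_2/(1+r)^2 + TV/(1+r)^2
    = 26118.32884 + 26963.12654 + 407963.82764 = 461045.28302

461045.28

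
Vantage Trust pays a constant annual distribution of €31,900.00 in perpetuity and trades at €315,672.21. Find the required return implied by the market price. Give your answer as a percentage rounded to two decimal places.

P = C/r ⇒ r = C/P = €31,900.00/€315,672.21 = 0.101054

10.11%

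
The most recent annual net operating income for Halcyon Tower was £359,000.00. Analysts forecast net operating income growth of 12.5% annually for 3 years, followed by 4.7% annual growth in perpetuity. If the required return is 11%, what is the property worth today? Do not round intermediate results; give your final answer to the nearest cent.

D_1 = 403875.00000
D_2 = 454359.37500
D_3 = 511154.29688
Terminal value at year 3: TV = D_3×(1+g_2)/(r−g_2) = 535178.54883/0.063 = 8494897.60045
P_0 = D_1/(1+r)^1 + D_2/(1+r)^2 + D_3/(1+r)^3 + TV/(1+r)^3
    = 363851.35135 + 368768.26150 + 373751.61639 + 6211395.91048 = 7317767.13973

£7317767.14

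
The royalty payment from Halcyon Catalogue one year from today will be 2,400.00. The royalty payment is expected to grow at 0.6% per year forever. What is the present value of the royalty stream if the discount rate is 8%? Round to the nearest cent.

Growing perpetuity: P = D₁ / (r − g) = 2,400.0000 / (0.08 − 0.006) = 32,432.43

32432.43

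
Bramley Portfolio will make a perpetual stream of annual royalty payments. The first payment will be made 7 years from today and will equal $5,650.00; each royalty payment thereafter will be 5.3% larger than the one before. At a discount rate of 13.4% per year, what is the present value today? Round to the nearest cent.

$32800.85

Value at end of year 6: C₁ / (r − g) = $5,650.00 / (0.134 − 0.053) = $69,753.0864
Discount to today: PV = $69,753.0864 / (1 + 0.134)^6 = $69,753.0864 / 2.126563 = $32,800.85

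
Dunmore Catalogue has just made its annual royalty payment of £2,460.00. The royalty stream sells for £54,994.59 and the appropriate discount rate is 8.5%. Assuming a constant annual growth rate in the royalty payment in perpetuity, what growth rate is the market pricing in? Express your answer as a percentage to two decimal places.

P = D₀(1+g)/(r−g) ⇒ P(r−g) = D₀(1+g) ⇒ g(P+D₀) = P·r − D₀
g = (P·r − D₀)/(P + D₀) = (£54,994.59×0.085 − £2,460.00) / (£54,994.59 + £2,460.00) = 0.038544

3.85%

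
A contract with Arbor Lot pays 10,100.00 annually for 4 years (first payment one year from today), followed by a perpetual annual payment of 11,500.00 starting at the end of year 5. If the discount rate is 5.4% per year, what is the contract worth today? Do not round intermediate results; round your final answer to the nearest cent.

PV of 4-year annuity: 10,100.00 × [1 − (1+0.054)^−4] / 0.054 = 35483.81622
Perpetuity value at year 4: 11,500.00 / 0.054 = 212962.96296
PV of perpetuity: 212962.96296 / (1+0.054)^4 = 172560.59796
Total PV = 35483.81622 + 172560.59796 = 208044.41418

208044.41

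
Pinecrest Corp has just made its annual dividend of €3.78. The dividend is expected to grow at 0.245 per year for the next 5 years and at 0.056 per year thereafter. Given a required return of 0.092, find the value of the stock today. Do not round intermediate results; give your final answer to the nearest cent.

€242.09

D_1 = 4.70610
D_2 = 5.85909
D_3 = 7.29457
D_4 = 9.08174
D_5 = 11.30677
Terminal value at year 5: TV = D_5×(1+g_2)/(r−g_2) = 11.93995/0.036 = 331.66525
P_0 = D_1/(1+r)^1 + D_2/(1+r)^2 + D_3/(1+r)^3 + D_4/(1+r)^4 + D_5/(1+r)^5 + TV/(1+r)^5
    = 4.30962 + 4.91344 + 5.60186 + 6.38673 + 7.28158 + 213.59289 = 242.08610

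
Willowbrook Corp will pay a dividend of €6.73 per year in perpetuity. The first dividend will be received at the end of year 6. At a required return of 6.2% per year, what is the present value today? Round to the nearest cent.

€80.35

Value at end of year 5: C / r = €6.73 / 0.062 = €108.5484
Discount to today: PV = €108.5484 / (1 + 0.062)^5 = €108.5484 / 1.350898 = €80.35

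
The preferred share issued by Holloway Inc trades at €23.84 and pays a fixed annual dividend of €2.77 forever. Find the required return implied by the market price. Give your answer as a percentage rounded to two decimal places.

P = C/r ⇒ r = C/P = €2.77/€23.84 = 0.116191

11.62%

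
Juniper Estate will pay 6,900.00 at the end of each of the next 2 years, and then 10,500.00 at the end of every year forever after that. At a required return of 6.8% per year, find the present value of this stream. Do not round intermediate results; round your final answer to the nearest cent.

PV of 2-year annuity: 6,900.00 × [1 − (1+0.068)^−2] / 0.068 = 12509.99453
Perpetuity value at year 2: 10,500.00 / 0.068 = 154411.76471
PV of perpetuity: 154411.76471 / (1+0.068)^2 = 135374.81651
Total PV = 12509.99453 + 135374.81651 = 147884.81104

147884.81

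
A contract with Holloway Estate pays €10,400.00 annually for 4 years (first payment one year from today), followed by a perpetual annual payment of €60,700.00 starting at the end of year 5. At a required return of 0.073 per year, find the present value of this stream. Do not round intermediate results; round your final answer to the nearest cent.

€662277.68

PV of 4-year annuity: €10,400.00 × [1 − (1+0.073)^−4] / 0.073 = 34989.72950
Perpetuity value at year 4: €60,700.00 / 0.073 = 831506.84932
PV of perpetuity: 831506.84932 / (1+0.073)^4 = 627287.94730
Total PV = 34989.72950 + 627287.94730 = 662277.67681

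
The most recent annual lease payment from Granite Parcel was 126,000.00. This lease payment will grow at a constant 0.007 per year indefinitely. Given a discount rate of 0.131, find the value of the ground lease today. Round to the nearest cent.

1023241.94

D₁ = D₀ × (1 + g) = 126,000.00 × 1.007 = 126,882.0000
Growing perpetuity: P = D₁ / (r − g) = 126,882.0000 / (0.131 − 0.007) = 1,023,241.94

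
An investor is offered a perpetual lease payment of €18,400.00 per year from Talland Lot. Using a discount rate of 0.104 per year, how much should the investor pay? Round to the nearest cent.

€176923.08

Level perpetuity: PV = C / r = €18,400.00 / 0.104 = €176,923.08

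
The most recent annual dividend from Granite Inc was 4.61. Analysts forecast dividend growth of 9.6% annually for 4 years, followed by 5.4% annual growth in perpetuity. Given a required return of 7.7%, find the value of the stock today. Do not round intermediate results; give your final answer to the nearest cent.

D_1 = 5.05256
D_2 = 5.53761
D_3 = 6.06922
D_4 = 6.65186
Terminal value at year 4: TV = D_4×(1+g_2)/(r−g_2) = 7.01106/0.023 = 304.82874
P_0 = D_1/(1+r)^1 + D_2/(1+r)^2 + D_3/(1+r)^3 + D_4/(1+r)^4 + TV/(1+r)^4
    = 4.69133 + 4.77409 + 4.85831 + 4.94402 + 226.56515 = 245.83290

245.83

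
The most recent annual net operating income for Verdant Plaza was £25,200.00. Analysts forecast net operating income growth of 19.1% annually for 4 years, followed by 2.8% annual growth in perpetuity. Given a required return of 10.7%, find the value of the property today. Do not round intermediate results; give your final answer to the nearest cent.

£560791.47

D_1 = 30013.20000
D_2 = 35745.72120
D_3 = 42573.15395
D_4 = 50704.62635
Terminal value at year 4: TV = D_4×(1+g_2)/(r−g_2) = 52124.35589/0.079 = 659801.97331
P_0 = D_1/(1+r)^1 + D_2/(1+r)^2 + D_3/(1+r)^3 + D_4/(1+r)^4 + TV/(1+r)^4
    = 27112.19512 + 29169.48906 + 31382.89202 + 33764.24969 + 439362.64147 = 560791.46736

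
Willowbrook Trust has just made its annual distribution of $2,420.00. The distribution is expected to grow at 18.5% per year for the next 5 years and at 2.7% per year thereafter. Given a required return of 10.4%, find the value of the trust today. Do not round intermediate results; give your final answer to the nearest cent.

D_1 = 2867.70000
D_2 = 3398.22450
D_3 = 4026.89603
D_4 = 4771.87180
D_5 = 5654.66808
Terminal value at year 5: TV = D_5×(1+g_2)/(r−g_2) = 5807.34412/0.077 = 75420.05350
P_0 = D_1/(1+r)^1 + D_2/(1+r)^2 + D_3/(1+r)^3 + D_4/(1+r)^4 + D_5/(1+r)^5 + TV/(1+r)^5
    = 2597.55435 + 2788.13578 + 2992.70009 + 3212.27320 + 3447.95628 + 45987.67666 = 61026.29636

$61026.30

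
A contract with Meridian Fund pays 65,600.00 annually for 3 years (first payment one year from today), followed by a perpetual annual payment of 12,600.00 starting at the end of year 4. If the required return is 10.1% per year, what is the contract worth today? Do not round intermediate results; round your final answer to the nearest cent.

PV of 3-year annuity: 65,600.00 × [1 − (1+0.101)^−3] / 0.101 = 162850.71370
Perpetuity value at year 3: 12,600.00 / 0.101 = 124752.47525
PV of perpetuity: 124752.47525 / (1+0.101)^3 = 93473.22231
Total PV = 162850.71370 + 93473.22231 = 256323.93601

256323.94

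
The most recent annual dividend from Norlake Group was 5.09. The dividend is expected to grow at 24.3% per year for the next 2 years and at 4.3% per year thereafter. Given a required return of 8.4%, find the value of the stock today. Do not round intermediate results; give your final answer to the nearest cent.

182.79

D_1 = 6.32687
D_2 = 7.86430
Terminal value at year 2: TV = D_2×(1+g_2)/(r−g_2) = 8.20246/0.041 = 200.06010
P_0 = D_1/(1+r)^1 + D_2/(1+r)^2 + TV/(1+r)^2
    = 5.83660 + 6.69270 + 170.25580 = 182.78510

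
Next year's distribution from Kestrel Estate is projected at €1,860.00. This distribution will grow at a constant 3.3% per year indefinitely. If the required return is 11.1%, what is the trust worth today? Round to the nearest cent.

€23846.15

Growing perpetuity: P = D₁ / (r − g) = €1,860.0000 / (0.111 − 0.033) = €23,846.15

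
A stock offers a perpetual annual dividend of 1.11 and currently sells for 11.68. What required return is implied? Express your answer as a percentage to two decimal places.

9.50%

P = C/r ⇒ r = C/P = 1.11/11.68 = 0.095034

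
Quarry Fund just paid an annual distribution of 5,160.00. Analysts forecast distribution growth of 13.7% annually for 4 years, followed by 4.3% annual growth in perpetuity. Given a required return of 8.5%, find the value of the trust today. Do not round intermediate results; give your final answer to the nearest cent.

D_1 = 5866.92000
D_2 = 6670.68804
D_3 = 7584.57230
D_4 = 8623.65871
Terminal value at year 4: TV = D_4×(1+g_2)/(r−g_2) = 8994.47603/0.042 = 214154.19122
P_0 = D_1/(1+r)^1 + D_2/(1+r)^2 + D_3/(1+r)^3 + D_4/(1+r)^4 + TV/(1+r)^4
    = 5407.29954 + 5666.45122 + 5938.02308 + 6222.61036 + 154528.15725 = 177762.54145

177762.54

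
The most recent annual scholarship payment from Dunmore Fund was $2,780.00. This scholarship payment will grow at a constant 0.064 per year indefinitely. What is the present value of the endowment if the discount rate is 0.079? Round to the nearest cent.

$197194.67

D₁ = D₀ × (1 + g) = $2,780.00 × 1.064 = $2,957.9200
Growing perpetuity: P = D₁ / (r − g) = $2,957.9200 / (0.079 − 0.064) = $197,194.67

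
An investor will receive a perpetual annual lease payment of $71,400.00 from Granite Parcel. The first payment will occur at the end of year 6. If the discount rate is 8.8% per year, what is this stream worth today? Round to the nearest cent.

$532195.33

Value at end of year 5: C / r = $71,400.00 / 0.088 = $811,363.6364
Discount to today: PV = $811,363.6364 / (1 + 0.088)^5 = $811,363.6364 / 1.524560 = $532,195.33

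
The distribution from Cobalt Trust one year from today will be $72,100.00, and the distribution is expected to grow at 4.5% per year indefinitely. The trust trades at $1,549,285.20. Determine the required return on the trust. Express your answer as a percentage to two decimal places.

P = D₁/(r − g) ⇒ r = D₁/P + g = $72,100.0000/$1,549,285.20 + 0.045 = 0.046538 + 0.045 = 0.091538

9.15%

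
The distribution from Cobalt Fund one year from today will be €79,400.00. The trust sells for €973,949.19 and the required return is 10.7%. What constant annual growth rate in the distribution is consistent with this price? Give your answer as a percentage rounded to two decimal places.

2.55%

P = D₁/(r−g) ⇒ g = r − D₁/P = 0.107 − €79,400.00/€973,949.19 = 0.025476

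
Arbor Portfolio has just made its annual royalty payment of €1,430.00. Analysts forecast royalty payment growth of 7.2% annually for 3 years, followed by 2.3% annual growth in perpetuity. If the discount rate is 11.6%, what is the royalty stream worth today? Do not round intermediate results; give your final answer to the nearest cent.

D_1 = 1532.96000
D_2 = 1643.33312
D_3 = 1761.65310
Terminal value at year 3: TV = D_3×(1+g_2)/(r−g_2) = 1802.17113/0.093 = 19378.18415
P_0 = D_1/(1+r)^1 + D_2/(1+r)^2 + D_3/(1+r)^3 + TV/(1+r)^3
    = 1373.62007 + 1319.46301 + 1267.44117 + 13941.85286 = 17902.37711

€17902.38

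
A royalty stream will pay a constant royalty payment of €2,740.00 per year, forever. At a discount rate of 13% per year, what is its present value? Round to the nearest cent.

Level perpetuity: PV = C / r = €2,740.00 / 0.13 = €21,076.92

€21076.92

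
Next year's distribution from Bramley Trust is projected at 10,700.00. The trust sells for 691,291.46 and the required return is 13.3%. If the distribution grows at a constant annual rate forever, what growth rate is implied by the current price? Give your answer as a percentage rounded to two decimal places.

P = D₁/(r−g) ⇒ g = r − D₁/P = 0.133 − 10,700.00/691,291.46 = 0.117522

11.75%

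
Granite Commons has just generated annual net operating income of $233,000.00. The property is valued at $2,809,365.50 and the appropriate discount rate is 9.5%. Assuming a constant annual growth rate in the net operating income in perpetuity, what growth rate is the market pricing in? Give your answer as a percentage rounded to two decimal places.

1.11%

P = D₀(1+g)/(r−g) ⇒ P(r−g) = D₀(1+g) ⇒ g(P+D₀) = P·r − D₀
g = (P·r − D₀)/(P + D₀) = ($2,809,365.50×0.095 − $233,000.00) / ($2,809,365.50 + $233,000.00) = 0.011139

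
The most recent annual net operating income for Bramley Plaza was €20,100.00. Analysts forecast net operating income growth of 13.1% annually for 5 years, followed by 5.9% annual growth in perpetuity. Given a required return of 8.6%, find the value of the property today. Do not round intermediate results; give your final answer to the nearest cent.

€1079516.14

D_1 = 22733.10000
D_2 = 25711.13610
D_3 = 29079.29493
D_4 = 32888.68256
D_5 = 37197.09998
Terminal value at year 5: TV = D_5×(1+g_2)/(r−g_2) = 39391.72888/0.027 = 1458952.92147
P_0 = D_1/(1+r)^1 + D_2/(1+r)^2 + D_3/(1+r)^3 + D_4/(1+r)^4 + D_5/(1+r)^5 + TV/(1+r)^5
    = 20932.87293 + 21800.25717 + 22703.58274 + 23644.33893 + 24624.07673 + 965811.00954 = 1079516.13803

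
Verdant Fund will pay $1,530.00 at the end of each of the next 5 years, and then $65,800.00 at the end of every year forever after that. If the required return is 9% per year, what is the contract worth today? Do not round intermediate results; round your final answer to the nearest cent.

PV of 5-year annuity: $1,530.00 × [1 − (1+0.09)^−5] / 0.09 = 5951.16643
Perpetuity value at year 5: $65,800.00 / 0.09 = 731111.11111
PV of perpetuity: 731111.11111 / (1+0.09)^5 = 475172.05798
Total PV = 5951.16643 + 475172.05798 = 481123.22442

$481123.22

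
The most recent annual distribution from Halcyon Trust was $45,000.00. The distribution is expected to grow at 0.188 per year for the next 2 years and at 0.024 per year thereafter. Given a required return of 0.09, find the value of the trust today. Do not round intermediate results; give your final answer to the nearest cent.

$931871.56

D_1 = 53460.00000
D_2 = 63510.48000
Terminal value at year 2: TV = D_2×(1+g_2)/(r−g_2) = 65034.73152/0.066 = 985374.72000
P_0 = D_1/(1+r)^1 + D_2/(1+r)^2 + TV/(1+r)^2
    = 49045.87156 + 53455.50038 + 829370.18769 = 931871.55963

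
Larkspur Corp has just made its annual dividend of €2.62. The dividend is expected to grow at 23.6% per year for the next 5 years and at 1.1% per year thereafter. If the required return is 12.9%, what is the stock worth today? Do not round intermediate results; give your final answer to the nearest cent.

€52.63

D_1 = 3.23832
D_2 = 4.00256
D_3 = 4.94717
D_4 = 6.11470
D_5 = 7.55777
Terminal value at year 5: TV = D_5×(1+g_2)/(r−g_2) = 7.64091/0.118 = 64.75343
P_0 = D_1/(1+r)^1 + D_2/(1+r)^2 + D_3/(1+r)^3 + D_4/(1+r)^4 + D_5/(1+r)^5 + TV/(1+r)^5
    = 2.86831 + 3.14015 + 3.43775 + 3.76356 + 4.12025 + 35.30149 = 52.63152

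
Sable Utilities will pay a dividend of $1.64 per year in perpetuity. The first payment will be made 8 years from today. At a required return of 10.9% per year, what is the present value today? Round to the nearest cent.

Value at end of year 7: C / r = $1.64 / 0.109 = $15.0459
Discount to today: PV = $15.0459 / (1 + 0.109)^7 = $15.0459 / 2.063103 = $7.29

$7.29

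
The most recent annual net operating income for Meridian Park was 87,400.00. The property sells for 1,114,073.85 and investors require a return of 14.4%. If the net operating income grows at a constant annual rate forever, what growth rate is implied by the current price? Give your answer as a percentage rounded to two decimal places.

6.08%

P = D₀(1+g)/(r−g) ⇒ P(r−g) = D₀(1+g) ⇒ g(P+D₀) = P·r − D₀
g = (P·r − D₀)/(P + D₀) = (1,114,073.85×0.144 − 87,400.00) / (1,114,073.85 + 87,400.00) = 0.060781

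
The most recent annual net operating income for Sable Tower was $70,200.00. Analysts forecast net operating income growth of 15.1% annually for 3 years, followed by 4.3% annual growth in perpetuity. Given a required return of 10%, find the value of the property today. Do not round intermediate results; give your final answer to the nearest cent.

$1702354.89

D_1 = 80800.20000
D_2 = 93001.03020
D_3 = 107044.18576
Terminal value at year 3: TV = D_3×(1+g_2)/(r−g_2) = 111647.08575/0.057 = 1958720.80259
P_0 = D_1/(1+r)^1 + D_2/(1+r)^2 + D_3/(1+r)^3 + TV/(1+r)^3
    = 73454.72727 + 76860.35554 + 80423.88111 + 1471615.92982 = 1702354.89375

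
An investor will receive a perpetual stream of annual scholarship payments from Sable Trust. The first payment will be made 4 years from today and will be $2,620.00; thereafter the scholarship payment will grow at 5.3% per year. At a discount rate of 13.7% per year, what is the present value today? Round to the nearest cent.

Value at end of year 3: C₁ / (r − g) = $2,620.00 / (0.137 − 0.053) = $31,190.4762
Discount to today: PV = $31,190.4762 / (1 + 0.137)^3 = $31,190.4762 / 1.469878 = $21,219.77

$21219.77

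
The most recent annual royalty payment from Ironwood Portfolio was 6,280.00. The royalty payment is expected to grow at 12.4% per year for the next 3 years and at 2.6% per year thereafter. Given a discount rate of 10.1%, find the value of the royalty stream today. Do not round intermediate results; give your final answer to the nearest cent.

111045.85

D_1 = 7058.72000
D_2 = 7934.00128
D_3 = 8917.81744
Terminal value at year 3: TV = D_3×(1+g_2)/(r−g_2) = 9149.68069/0.075 = 121995.74256
P_0 = D_1/(1+r)^1 + D_2/(1+r)^2 + D_3/(1+r)^3 + TV/(1+r)^3
    = 6411.18983 + 6545.12022 + 6681.84844 + 91407.68664 = 111045.84513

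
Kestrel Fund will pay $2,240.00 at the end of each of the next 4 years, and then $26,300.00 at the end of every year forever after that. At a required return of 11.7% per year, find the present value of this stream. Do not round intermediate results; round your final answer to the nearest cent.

$151243.55

PV of 4-year annuity: $2,240.00 × [1 − (1+0.117)^−4] / 0.117 = 6846.87508
Perpetuity value at year 4: $26,300.00 / 0.117 = 224786.32479
PV of perpetuity: 224786.32479 / (1+0.117)^4 = 144396.67545
Total PV = 6846.87508 + 144396.67545 = 151243.55053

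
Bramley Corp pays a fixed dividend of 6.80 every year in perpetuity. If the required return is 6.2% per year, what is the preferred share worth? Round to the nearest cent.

109.68

Level perpetuity: PV = C / r = 6.80 / 0.062 = 109.68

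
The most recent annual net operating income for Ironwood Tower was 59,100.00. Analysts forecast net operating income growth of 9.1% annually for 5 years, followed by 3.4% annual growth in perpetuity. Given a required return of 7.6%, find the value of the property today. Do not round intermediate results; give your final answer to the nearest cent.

1867359.68

D_1 = 64478.10000
D_2 = 70345.60710
D_3 = 76747.05735
D_4 = 83731.03956
D_5 = 91350.56416
Terminal value at year 5: TV = D_5×(1+g_2)/(r−g_2) = 94456.48335/0.042 = 2248963.88920
P_0 = D_1/(1+r)^1 + D_2/(1+r)^2 + D_3/(1+r)^3 + D_4/(1+r)^4 + D_5/(1+r)^5 + TV/(1+r)^5
    = 59923.88476 + 60759.25490 + 61606.27053 + 62465.09401 + 63335.88993 + 1559269.29014 = 1867359.68427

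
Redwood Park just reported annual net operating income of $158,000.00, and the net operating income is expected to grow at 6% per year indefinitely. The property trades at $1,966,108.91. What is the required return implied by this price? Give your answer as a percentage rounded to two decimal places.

14.52%

D₁ = $158,000.00 × 1.06 = $167,480.0000
P = D₁/(r − g) ⇒ r = D₁/P + g = $167,480.0000/$1,966,108.91 + 0.06 = 0.085183 + 0.06 = 0.145183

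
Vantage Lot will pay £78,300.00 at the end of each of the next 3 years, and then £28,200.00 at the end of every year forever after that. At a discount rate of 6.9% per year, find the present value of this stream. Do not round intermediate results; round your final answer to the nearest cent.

PV of 3-year annuity: £78,300.00 × [1 − (1+0.069)^−3] / 0.069 = 205859.95175
Perpetuity value at year 3: £28,200.00 / 0.069 = 408695.65217
PV of perpetuity: 408695.65217 / (1+0.069)^3 = 334554.52013
Total PV = 205859.95175 + 334554.52013 = 540414.47188

£540414.47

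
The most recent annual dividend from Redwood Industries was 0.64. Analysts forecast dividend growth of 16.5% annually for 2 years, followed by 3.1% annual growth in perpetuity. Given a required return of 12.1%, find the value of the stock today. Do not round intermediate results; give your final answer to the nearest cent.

9.27

D_1 = 0.74560
D_2 = 0.86862
Terminal value at year 2: TV = D_2×(1+g_2)/(r−g_2) = 0.89555/0.09 = 9.95057
P_0 = D_1/(1+r)^1 + D_2/(1+r)^2 + TV/(1+r)^2
    = 0.66512 + 0.69123 + 7.91839 = 9.27473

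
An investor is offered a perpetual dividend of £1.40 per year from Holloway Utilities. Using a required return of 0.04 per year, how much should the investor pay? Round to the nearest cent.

£35.00

Level perpetuity: PV = C / r = £1.40 / 0.04 = £35.00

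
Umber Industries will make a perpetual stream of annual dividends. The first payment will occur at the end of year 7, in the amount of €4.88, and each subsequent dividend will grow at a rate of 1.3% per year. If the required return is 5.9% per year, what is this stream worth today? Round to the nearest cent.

€75.21

Value at end of year 6: C₁ / (r − g) = €4.88 / (0.059 − 0.013) = €106.0870
Discount to today: PV = €106.0870 / (1 + 0.059)^6 = €106.0870 / 1.410509 = €75.21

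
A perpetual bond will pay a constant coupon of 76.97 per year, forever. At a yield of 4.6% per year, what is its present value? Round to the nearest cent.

Level perpetuity: PV = C / r = 76.97 / 0.046 = 1,673.26

1673.26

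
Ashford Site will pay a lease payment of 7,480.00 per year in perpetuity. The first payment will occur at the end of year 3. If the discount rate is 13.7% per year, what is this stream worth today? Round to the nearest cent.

Value at end of year 2: C / r = 7,480.00 / 0.137 = 54,598.5401
Discount to today: PV = 54,598.5401 / (1 + 0.137)^2 = 54,598.5401 / 1.292769 = 42,233.79

42233.79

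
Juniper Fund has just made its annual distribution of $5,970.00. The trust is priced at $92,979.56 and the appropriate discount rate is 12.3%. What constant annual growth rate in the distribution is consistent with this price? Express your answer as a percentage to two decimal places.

P = D₀(1+g)/(r−g) ⇒ P(r−g) = D₀(1+g) ⇒ g(P+D₀) = P·r − D₀
g = (P·r − D₀)/(P + D₀) = ($92,979.56×0.123 − $5,970.00) / ($92,979.56 + $5,970.00) = 0.055245

5.52%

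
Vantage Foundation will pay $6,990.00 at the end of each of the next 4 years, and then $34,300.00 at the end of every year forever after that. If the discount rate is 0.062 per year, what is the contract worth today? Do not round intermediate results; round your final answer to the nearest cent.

PV of 4-year annuity: $6,990.00 × [1 − (1+0.062)^−4] / 0.062 = 24110.57428
Perpetuity value at year 4: $34,300.00 / 0.062 = 553225.80645
PV of perpetuity: 553225.80645 / (1+0.062)^4 = 434914.97701
Total PV = 24110.57428 + 434914.97701 = 459025.55129

$459025.55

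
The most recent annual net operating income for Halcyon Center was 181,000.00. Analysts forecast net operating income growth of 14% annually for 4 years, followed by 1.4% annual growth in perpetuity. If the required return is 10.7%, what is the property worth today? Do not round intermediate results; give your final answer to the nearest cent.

D_1 = 206340.00000
D_2 = 235227.60000
D_3 = 268159.46400
D_4 = 305701.78896
Terminal value at year 4: TV = D_4×(1+g_2)/(r−g_2) = 309981.61401/0.093 = 3333135.63447
P_0 = D_1/(1+r)^1 + D_2/(1+r)^2 + D_3/(1+r)^3 + D_4/(1+r)^4 + TV/(1+r)^4
    = 186395.66396 + 191952.17426 + 197674.32580 + 203567.05638 + 2219537.58247 = 2999126.80287

2999126.80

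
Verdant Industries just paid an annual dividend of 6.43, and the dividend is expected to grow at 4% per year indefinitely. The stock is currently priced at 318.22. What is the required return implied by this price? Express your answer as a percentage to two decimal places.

D₁ = 6.43 × 1.04 = 6.6872
P = D₁/(r − g) ⇒ r = D₁/P + g = 6.6872/318.22 + 0.04 = 0.021014 + 0.04 = 0.061014

6.10%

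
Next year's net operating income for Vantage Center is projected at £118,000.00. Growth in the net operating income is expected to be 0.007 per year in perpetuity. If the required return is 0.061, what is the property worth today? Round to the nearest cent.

Growing perpetuity: P = D₁ / (r − g) = £118,000.0000 / (0.061 − 0.007) = £2,185,185.19

£2185185.19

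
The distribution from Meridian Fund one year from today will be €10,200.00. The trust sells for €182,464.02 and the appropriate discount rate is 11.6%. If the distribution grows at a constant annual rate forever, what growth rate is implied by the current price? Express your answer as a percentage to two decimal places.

P = D₁/(r−g) ⇒ g = r − D₁/P = 0.116 − €10,200.00/€182,464.02 = 0.060099

6.01%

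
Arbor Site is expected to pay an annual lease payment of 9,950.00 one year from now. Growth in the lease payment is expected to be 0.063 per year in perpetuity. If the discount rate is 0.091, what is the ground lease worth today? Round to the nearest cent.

355357.14

Growing perpetuity: P = D₁ / (r − g) = 9,950.0000 / (0.091 − 0.063) = 355,357.14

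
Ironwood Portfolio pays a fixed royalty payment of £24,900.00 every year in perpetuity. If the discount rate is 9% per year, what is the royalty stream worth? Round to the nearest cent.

£276666.67

Level perpetuity: PV = C / r = £24,900.00 / 0.09 = £276,666.67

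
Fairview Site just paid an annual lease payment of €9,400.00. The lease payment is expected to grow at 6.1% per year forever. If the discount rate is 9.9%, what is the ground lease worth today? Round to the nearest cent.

D₁ = D₀ × (1 + g) = €9,400.00 × 1.061 = €9,973.4000
Growing perpetuity: P = D₁ / (r − g) = €9,973.4000 / (0.099 − 0.061) = €262,457.89

€262457.89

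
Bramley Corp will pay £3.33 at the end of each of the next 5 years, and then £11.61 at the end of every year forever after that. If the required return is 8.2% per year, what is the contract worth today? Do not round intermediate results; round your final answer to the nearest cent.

PV of 5-year annuity: £3.33 × [1 − (1+0.082)^−5] / 0.082 = 13.22593
Perpetuity value at year 5: £11.61 / 0.082 = 141.58537
PV of perpetuity: 141.58537 / (1+0.082)^5 = 95.47333
Total PV = 13.22593 + 95.47333 = 108.69926

£108.70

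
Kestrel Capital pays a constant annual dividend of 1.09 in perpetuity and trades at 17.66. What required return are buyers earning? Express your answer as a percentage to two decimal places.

6.17%

P = C/r ⇒ r = C/P = 1.09/17.66 = 0.061721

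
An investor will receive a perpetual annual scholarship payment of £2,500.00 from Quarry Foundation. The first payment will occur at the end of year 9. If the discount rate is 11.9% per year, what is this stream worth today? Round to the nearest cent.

£8545.79

Value at end of year 8: C / r = £2,500.00 / 0.119 = £21,008.4034
Discount to today: PV = £21,008.4034 / (1 + 0.119)^8 = £21,008.4034 / 2.458333 = £8,545.79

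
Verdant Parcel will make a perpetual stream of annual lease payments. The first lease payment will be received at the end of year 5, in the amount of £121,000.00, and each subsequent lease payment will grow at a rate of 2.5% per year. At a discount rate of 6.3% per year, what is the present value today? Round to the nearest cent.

Value at end of year 4: C₁ / (r − g) = £121,000.00 / (0.063 − 0.025) = £3,184,210.5263
Discount to today: PV = £3,184,210.5263 / (1 + 0.063)^4 = £3,184,210.5263 / 1.276830 = £2,493,840.74

£2493840.74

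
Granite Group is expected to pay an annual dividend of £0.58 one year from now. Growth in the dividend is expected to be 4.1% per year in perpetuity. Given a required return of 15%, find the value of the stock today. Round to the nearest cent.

£5.32

Growing perpetuity: P = D₁ / (r − g) = £0.5800 / (0.15 − 0.041) = £5.32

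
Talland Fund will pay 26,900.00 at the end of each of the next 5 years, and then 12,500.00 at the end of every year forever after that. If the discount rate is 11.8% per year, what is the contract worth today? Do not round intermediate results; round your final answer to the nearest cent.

PV of 5-year annuity: 26,900.00 × [1 − (1+0.118)^−5] / 0.118 = 97450.85309
Perpetuity value at year 5: 12,500.00 / 0.118 = 105932.20339
PV of perpetuity: 105932.20339 / (1+0.118)^5 = 60648.34972
Total PV = 97450.85309 + 60648.34972 = 158099.20282

158099.20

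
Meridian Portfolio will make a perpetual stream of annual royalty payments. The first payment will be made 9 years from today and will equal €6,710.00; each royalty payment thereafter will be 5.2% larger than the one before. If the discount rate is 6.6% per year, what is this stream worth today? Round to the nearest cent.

€287433.15

Value at end of year 8: C₁ / (r − g) = €6,710.00 / (0.066 − 0.052) = €479,285.7143
Discount to today: PV = €479,285.7143 / (1 + 0.066)^8 = €479,285.7143 / 1.667468 = €287,433.15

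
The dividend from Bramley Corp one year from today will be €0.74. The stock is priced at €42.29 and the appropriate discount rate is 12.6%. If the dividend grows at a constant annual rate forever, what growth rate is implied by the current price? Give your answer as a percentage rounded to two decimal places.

10.85%

P = D₁/(r−g) ⇒ g = r − D₁/P = 0.126 − €0.74/€42.29 = 0.108502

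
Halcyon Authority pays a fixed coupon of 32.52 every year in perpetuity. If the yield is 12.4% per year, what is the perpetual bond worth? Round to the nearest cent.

Level perpetuity: PV = C / r = 32.52 / 0.124 = 262.26

262.26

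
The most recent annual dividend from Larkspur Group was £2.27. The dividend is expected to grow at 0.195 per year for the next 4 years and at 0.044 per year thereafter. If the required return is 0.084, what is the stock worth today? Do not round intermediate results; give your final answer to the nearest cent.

£99.16

D_1 = 2.71265
D_2 = 3.24162
D_3 = 3.87373
D_4 = 4.62911
Terminal value at year 4: TV = D_4×(1+g_2)/(r−g_2) = 4.83279/0.04 = 120.81976
P_0 = D_1/(1+r)^1 + D_2/(1+r)^2 + D_3/(1+r)^3 + D_4/(1+r)^4 + TV/(1+r)^4
    = 2.50244 + 2.75869 + 3.04118 + 3.35259 + 87.50258 = 99.15748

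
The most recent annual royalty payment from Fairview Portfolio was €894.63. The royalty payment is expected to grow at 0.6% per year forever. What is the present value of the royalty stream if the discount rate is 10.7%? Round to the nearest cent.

D₁ = D₀ × (1 + g) = €894.63 × 1.006 = €899.9978
Growing perpetuity: P = D₁ / (r − g) = €899.9978 / (0.107 − 0.006) = €8,910.87

€8910.87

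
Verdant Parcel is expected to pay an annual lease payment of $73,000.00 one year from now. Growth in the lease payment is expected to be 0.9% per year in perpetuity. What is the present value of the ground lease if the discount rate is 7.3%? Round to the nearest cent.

Growing perpetuity: P = D₁ / (r − g) = $73,000.0000 / (0.073 − 0.009) = $1,140,625.00

$1140625.00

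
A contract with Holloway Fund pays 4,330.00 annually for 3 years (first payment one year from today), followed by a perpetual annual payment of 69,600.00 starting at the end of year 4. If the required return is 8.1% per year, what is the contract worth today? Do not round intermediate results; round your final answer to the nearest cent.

PV of 3-year annuity: 4,330.00 × [1 − (1+0.081)^−3] / 0.081 = 11138.72568
Perpetuity value at year 3: 69,600.00 / 0.081 = 859259.25926
PV of perpetuity: 859259.25926 / (1+0.081)^3 = 680216.46315
Total PV = 11138.72568 + 680216.46315 = 691355.18883

691355.19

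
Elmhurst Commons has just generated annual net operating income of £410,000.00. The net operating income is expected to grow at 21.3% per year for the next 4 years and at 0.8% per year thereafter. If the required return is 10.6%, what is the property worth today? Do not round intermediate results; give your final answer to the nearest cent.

D_1 = 497330.00000
D_2 = 603261.29000
D_3 = 731755.94477
D_4 = 887619.96101
Terminal value at year 4: TV = D_4×(1+g_2)/(r−g_2) = 894720.92069/0.098 = 9129805.31320
P_0 = D_1/(1+r)^1 + D_2/(1+r)^2 + D_3/(1+r)^3 + D_4/(1+r)^4 + TV/(1+r)^4
    = 449665.46112 + 493168.35835 + 540879.94456 + 593207.38947 + 6101561.72024 = 8178482.87375

£8178482.87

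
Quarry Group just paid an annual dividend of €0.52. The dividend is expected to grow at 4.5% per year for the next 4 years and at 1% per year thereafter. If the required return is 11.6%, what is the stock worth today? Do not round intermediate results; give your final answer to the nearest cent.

€5.58

D_1 = 0.54340
D_2 = 0.56785
D_3 = 0.59341
D_4 = 0.62011
Terminal value at year 4: TV = D_4×(1+g_2)/(r−g_2) = 0.62631/0.106 = 5.90859
P_0 = D_1/(1+r)^1 + D_2/(1+r)^2 + D_3/(1+r)^3 + D_4/(1+r)^4 + TV/(1+r)^4
    = 0.48692 + 0.45594 + 0.42693 + 0.39977 + 3.80914 = 5.57870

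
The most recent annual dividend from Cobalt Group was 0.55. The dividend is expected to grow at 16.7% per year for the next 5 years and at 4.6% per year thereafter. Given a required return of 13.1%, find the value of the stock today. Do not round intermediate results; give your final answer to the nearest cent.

10.94

D_1 = 0.64185
D_2 = 0.74904
D_3 = 0.87413
D_4 = 1.02011
D_5 = 1.19047
Terminal value at year 5: TV = D_5×(1+g_2)/(r−g_2) = 1.24523/0.085 = 14.64973
P_0 = D_1/(1+r)^1 + D_2/(1+r)^2 + D_3/(1+r)^3 + D_4/(1+r)^4 + D_5/(1+r)^5 + TV/(1+r)^5
    = 0.56751 + 0.58557 + 0.60421 + 0.62344 + 0.64329 + 7.91620 = 10.94021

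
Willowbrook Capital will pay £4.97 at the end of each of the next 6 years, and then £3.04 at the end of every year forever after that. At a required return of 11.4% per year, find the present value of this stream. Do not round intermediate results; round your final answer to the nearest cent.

PV of 6-year annuity: £4.97 × [1 − (1+0.114)^−6] / 0.114 = 20.78570
Perpetuity value at year 6: £3.04 / 0.114 = 26.66667
PV of perpetuity: 26.66667 / (1+0.114)^6 = 13.95268
Total PV = 20.78570 + 13.95268 = 34.73838

£34.74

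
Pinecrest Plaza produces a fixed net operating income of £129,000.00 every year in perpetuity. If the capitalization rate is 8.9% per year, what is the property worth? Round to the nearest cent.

£1449438.20

Level perpetuity: PV = C / r = £129,000.00 / 0.089 = £1,449,438.20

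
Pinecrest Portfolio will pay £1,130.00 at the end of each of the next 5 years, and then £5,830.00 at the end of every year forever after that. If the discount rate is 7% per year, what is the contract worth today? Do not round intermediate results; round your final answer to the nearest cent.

PV of 5-year annuity: £1,130.00 × [1 − (1+0.07)^−5] / 0.07 = 4633.22310
Perpetuity value at year 5: £5,830.00 / 0.07 = 83285.71429
PV of perpetuity: 83285.71429 / (1+0.07)^5 = 59381.56323
Total PV = 4633.22310 + 59381.56323 = 64014.78634

£64014.79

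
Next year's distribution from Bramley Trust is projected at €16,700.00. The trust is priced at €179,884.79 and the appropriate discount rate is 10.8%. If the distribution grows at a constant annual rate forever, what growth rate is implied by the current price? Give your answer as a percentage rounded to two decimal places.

P = D₁/(r−g) ⇒ g = r − D₁/P = 0.108 − €16,700.00/€179,884.79 = 0.015163

1.52%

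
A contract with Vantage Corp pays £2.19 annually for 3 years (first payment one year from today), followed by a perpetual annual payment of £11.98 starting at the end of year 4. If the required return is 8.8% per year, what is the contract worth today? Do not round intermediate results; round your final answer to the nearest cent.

PV of 3-year annuity: £2.19 × [1 − (1+0.088)^−3] / 0.088 = 5.56335
Perpetuity value at year 3: £11.98 / 0.088 = 136.13636
PV of perpetuity: 136.13636 / (1+0.088)^3 = 105.70304
Total PV = 5.56335 + 105.70304 = 111.26639

£111.27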